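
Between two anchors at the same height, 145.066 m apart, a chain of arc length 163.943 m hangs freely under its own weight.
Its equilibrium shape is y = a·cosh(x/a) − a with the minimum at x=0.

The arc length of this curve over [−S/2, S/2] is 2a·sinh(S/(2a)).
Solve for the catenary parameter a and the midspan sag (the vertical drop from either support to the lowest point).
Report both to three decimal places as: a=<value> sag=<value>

seed: a₀ = √(S³/(24(L−S))) = √(145.066³/(24·18.877)) = 82.087371
iter 1: u=0.883607  f(a)=+7.508e-01  f'(a)=-4.968e-01  a ← 82.087371 − (+7.508e-01/-4.968e-01) = 83.598433
iter 2: u=0.867636  f(a)=+2.123e-02  f'(a)=-4.691e-01  a ← 83.598433 − (+2.123e-02/-4.691e-01) = 83.643693
iter 3: u=0.867166  f(a)=+1.808e-05  f'(a)=-4.683e-01  a ← 83.643693 − (+1.808e-05/-4.683e-01) = 83.643732
iter 4: u=0.867166  f(a)=+1.310e-11  f'(a)=-4.683e-01  a ← 83.643732 − (+1.310e-11/-4.683e-01) = 83.643732
converged: |Δa| < 1e-12 after 4 iterations
sag = a·(cosh(S/(2a)) − 1) = 83.643732·(cosh(0.867166) − 1) = 33.469891
T_max/T_min = cosh(S/(2a)) = 1.400148

a=83.644 sag=33.470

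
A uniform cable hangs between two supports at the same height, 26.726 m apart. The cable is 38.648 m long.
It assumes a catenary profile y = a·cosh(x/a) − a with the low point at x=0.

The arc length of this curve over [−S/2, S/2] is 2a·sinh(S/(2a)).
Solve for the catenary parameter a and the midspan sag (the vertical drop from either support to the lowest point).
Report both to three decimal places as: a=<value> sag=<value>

seed: a₀ = √(S³/(24(L−S))) = √(26.726³/(24·11.922)) = 8.168095
iter 1: u=1.636000  f(a)=+1.701e+00  f'(a)=-3.779e+00  a ← 8.168095 − (+1.701e+00/-3.779e+00) = 8.618218
iter 2: u=1.550553  f(a)=+1.507e-01  f'(a)=-3.136e+00  a ← 8.618218 − (+1.507e-01/-3.136e+00) = 8.666277
iter 3: u=1.541954  f(a)=+1.438e-03  f'(a)=-3.077e+00  a ← 8.666277 − (+1.438e-03/-3.077e+00) = 8.666744
iter 4: u=1.541871  f(a)=+1.336e-07  f'(a)=-3.076e+00  a ← 8.666744 − (+1.336e-07/-3.076e+00) = 8.666744
iter 5: u=1.541871  f(a)=-7.105e-15  f'(a)=-3.076e+00  a ← 8.666744 − (-7.105e-15/-3.076e+00) = 8.666744
converged: |Δa| < 1e-12 after 5 iterations
sag = a·(cosh(S/(2a)) − 1) = 8.666744·(cosh(1.541871) − 1) = 12.511769
T_max/T_min = cosh(S/(2a)) = 2.443653

a=8.667 sag=12.512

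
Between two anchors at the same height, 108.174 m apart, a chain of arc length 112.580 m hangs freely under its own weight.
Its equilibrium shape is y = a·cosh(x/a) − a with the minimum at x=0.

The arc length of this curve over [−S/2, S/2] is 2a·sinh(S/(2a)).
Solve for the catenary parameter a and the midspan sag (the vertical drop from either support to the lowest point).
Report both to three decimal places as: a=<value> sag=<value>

a=110.072 sag=13.558

seed: a₀ = √(S³/(24(L−S))) = √(108.174³/(24·4.406)) = 109.409861
iter 1: u=0.494352  f(a)=+5.415e-02  f'(a)=-8.253e-02  a ← 109.409861 − (+5.415e-02/-8.253e-02) = 110.066038
iter 2: u=0.491405  f(a)=+4.910e-04  f'(a)=-8.104e-02  a ← 110.066038 − (+4.910e-04/-8.104e-02) = 110.072097
iter 3: u=0.491378  f(a)=+4.119e-08  f'(a)=-8.102e-02  a ← 110.072097 − (+4.119e-08/-8.102e-02) = 110.072098
iter 4: u=0.491378  f(a)=+1.421e-14  f'(a)=-8.102e-02  a ← 110.072098 − (+1.421e-14/-8.102e-02) = 110.072098
converged: |Δa| < 1e-12 after 4 iterations
sag = a·(cosh(S/(2a)) − 1) = 110.072098·(cosh(0.491378) − 1) = 13.558120
T_max/T_min = cosh(S/(2a)) = 1.123175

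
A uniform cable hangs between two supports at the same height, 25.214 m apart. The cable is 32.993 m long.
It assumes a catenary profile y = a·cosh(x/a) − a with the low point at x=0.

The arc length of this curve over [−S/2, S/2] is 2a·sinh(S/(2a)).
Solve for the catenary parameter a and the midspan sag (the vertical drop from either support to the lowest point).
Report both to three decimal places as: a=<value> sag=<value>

seed: a₀ = √(S³/(24(L−S))) = √(25.214³/(24·7.779)) = 9.266060
iter 1: u=1.360557  f(a)=+7.526e-01  f'(a)=-2.011e+00  a ← 9.266060 − (+7.526e-01/-2.011e+00) = 9.640259
iter 2: u=1.307745  f(a)=+4.799e-02  f'(a)=-1.762e+00  a ← 9.640259 − (+4.799e-02/-1.762e+00) = 9.667493
iter 3: u=1.304061  f(a)=+2.245e-04  f'(a)=-1.746e+00  a ← 9.667493 − (+2.245e-04/-1.746e+00) = 9.667622
iter 4: u=1.304044  f(a)=+4.966e-09  f'(a)=-1.746e+00  a ← 9.667622 − (+4.966e-09/-1.746e+00) = 9.667622
iter 5: u=1.304044  f(a)=+7.105e-15  f'(a)=-1.746e+00  a ← 9.667622 − (+7.105e-15/-1.746e+00) = 9.667622
converged: |Δa| < 1e-12 after 5 iterations
sag = a·(cosh(S/(2a)) − 1) = 9.667622·(cosh(1.304044) − 1) = 9.452980
T_max/T_min = cosh(S/(2a)) = 1.977798

a=9.668 sag=9.453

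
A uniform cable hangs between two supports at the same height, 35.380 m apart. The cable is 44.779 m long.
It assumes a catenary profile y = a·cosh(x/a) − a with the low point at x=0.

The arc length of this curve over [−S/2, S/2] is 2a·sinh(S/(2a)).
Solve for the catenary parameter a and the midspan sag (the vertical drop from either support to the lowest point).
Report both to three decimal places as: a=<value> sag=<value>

seed: a₀ = √(S³/(24(L−S))) = √(35.380³/(24·9.399)) = 14.011683
iter 1: u=1.262518  f(a)=+7.781e-01  f'(a)=-1.568e+00  a ← 14.011683 − (+7.781e-01/-1.568e+00) = 14.507955
iter 2: u=1.219331  f(a)=+4.325e-02  f'(a)=-1.398e+00  a ← 14.507955 − (+4.325e-02/-1.398e+00) = 14.538893
iter 3: u=1.216736  f(a)=+1.510e-04  f'(a)=-1.388e+00  a ← 14.538893 − (+1.510e-04/-1.388e+00) = 14.539001
iter 4: u=1.216727  f(a)=+1.856e-09  f'(a)=-1.388e+00  a ← 14.539001 − (+1.856e-09/-1.388e+00) = 14.539001
iter 5: u=1.216727  f(a)=+7.105e-15  f'(a)=-1.388e+00  a ← 14.539001 − (+7.105e-15/-1.388e+00) = 14.539001
converged: |Δa| < 1e-12 after 5 iterations
sag = a·(cosh(S/(2a)) − 1) = 14.539001·(cosh(1.216727) − 1) = 12.156921
T_max/T_min = cosh(S/(2a)) = 1.836159

a=14.539 sag=12.157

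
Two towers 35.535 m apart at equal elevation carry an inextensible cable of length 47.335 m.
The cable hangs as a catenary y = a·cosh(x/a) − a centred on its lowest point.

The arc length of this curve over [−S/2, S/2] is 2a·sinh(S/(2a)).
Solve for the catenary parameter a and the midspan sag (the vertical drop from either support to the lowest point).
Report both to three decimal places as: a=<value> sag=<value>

a=13.172 sag=13.914

seed: a₀ = √(S³/(24(L−S))) = √(35.535³/(24·11.800)) = 12.587453
iter 1: u=1.411525  f(a)=+1.233e+00  f'(a)=-2.276e+00  a ← 12.587453 − (+1.233e+00/-2.276e+00) = 13.129124
iter 2: u=1.353289  f(a)=+8.405e-02  f'(a)=-1.975e+00  a ← 13.129124 − (+8.405e-02/-1.975e+00) = 13.171671
iter 3: u=1.348918  f(a)=+4.538e-04  f'(a)=-1.954e+00  a ← 13.171671 − (+4.538e-04/-1.954e+00) = 13.171903
iter 4: u=1.348894  f(a)=+1.339e-08  f'(a)=-1.954e+00  a ← 13.171903 − (+1.339e-08/-1.954e+00) = 13.171903
iter 5: u=1.348894  f(a)=-7.105e-15  f'(a)=-1.954e+00  a ← 13.171903 − (-7.105e-15/-1.954e+00) = 13.171903
converged: |Δa| < 1e-12 after 5 iterations
sag = a·(cosh(S/(2a)) − 1) = 13.171903·(cosh(1.348894) − 1) = 13.914063
T_max/T_min = cosh(S/(2a)) = 2.056344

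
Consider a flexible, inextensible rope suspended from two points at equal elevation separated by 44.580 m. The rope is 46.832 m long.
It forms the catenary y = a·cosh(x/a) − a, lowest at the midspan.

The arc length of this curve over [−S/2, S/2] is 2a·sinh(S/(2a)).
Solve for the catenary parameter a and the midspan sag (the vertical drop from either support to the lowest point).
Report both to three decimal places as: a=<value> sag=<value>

a=40.791 sag=6.243

seed: a₀ = √(S³/(24(L−S))) = √(44.580³/(24·2.252)) = 40.487437
iter 1: u=0.550541  f(a)=+3.438e-02  f'(a)=-1.147e-01  a ← 40.487437 − (+3.438e-02/-1.147e-01) = 40.787263
iter 2: u=0.546494  f(a)=+3.856e-04  f'(a)=-1.121e-01  a ← 40.787263 − (+3.856e-04/-1.121e-01) = 40.790703
iter 3: u=0.546448  f(a)=+4.974e-08  f'(a)=-1.121e-01  a ← 40.790703 − (+4.974e-08/-1.121e-01) = 40.790703
iter 4: u=0.546448  f(a)=-7.105e-15  f'(a)=-1.121e-01  a ← 40.790703 − (-7.105e-15/-1.121e-01) = 40.790703
converged: |Δa| < 1e-12 after 4 iterations
sag = a·(cosh(S/(2a)) − 1) = 40.790703·(cosh(0.546448) − 1) = 6.243226
T_max/T_min = cosh(S/(2a)) = 1.153055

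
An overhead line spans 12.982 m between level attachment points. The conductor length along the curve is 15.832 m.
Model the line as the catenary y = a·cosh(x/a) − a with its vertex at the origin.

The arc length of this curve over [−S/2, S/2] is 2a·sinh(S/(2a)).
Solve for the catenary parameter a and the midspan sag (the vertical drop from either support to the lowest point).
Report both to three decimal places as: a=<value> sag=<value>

a=5.833 sag=4.000

seed: a₀ = √(S³/(24(L−S))) = √(12.982³/(24·2.850)) = 5.655674
iter 1: u=1.147697  f(a)=+1.937e-01  f'(a)=-1.147e+00  a ← 5.655674 − (+1.937e-01/-1.147e+00) = 5.824549
iter 2: u=1.114421  f(a)=+9.014e-03  f'(a)=-1.042e+00  a ← 5.824549 − (+9.014e-03/-1.042e+00) = 5.833196
iter 3: u=1.112769  f(a)=+2.163e-05  f'(a)=-1.037e+00  a ← 5.833196 − (+2.163e-05/-1.037e+00) = 5.833216
iter 4: u=1.112765  f(a)=+1.252e-10  f'(a)=-1.037e+00  a ← 5.833216 − (+1.252e-10/-1.037e+00) = 5.833216
iter 5: u=1.112765  f(a)=+1.776e-15  f'(a)=-1.037e+00  a ← 5.833216 − (+1.776e-15/-1.037e+00) = 5.833216
converged: |Δa| < 1e-12 after 5 iterations
sag = a·(cosh(S/(2a)) − 1) = 5.833216·(cosh(1.112765) − 1) = 3.999864
T_max/T_min = cosh(S/(2a)) = 1.685705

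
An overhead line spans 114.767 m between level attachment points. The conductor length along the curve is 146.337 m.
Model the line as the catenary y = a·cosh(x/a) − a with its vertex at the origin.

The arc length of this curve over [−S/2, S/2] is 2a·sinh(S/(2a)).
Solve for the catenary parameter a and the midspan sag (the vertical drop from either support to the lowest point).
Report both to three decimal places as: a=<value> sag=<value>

a=46.404 sag=40.239

seed: a₀ = √(S³/(24(L−S))) = √(114.767³/(24·31.570)) = 44.666573
iter 1: u=1.284708  f(a)=+2.710e+00  f'(a)=-1.661e+00  a ← 44.666573 − (+2.710e+00/-1.661e+00) = 46.298069
iter 2: u=1.239436  f(a)=+1.556e-01  f'(a)=-1.475e+00  a ← 46.298069 − (+1.556e-01/-1.475e+00) = 46.403507
iter 3: u=1.236620  f(a)=+5.816e-04  f'(a)=-1.464e+00  a ← 46.403507 − (+5.816e-04/-1.464e+00) = 46.403904
iter 4: u=1.236609  f(a)=+8.197e-09  f'(a)=-1.464e+00  a ← 46.403904 − (+8.197e-09/-1.464e+00) = 46.403904
iter 5: u=1.236609  f(a)=+0.000e+00  f'(a)=-1.464e+00  a ← 46.403904 − (+0.000e+00/-1.464e+00) = 46.403904
converged: |Δa| < 1e-12 after 5 iterations
sag = a·(cosh(S/(2a)) − 1) = 46.403904·(cosh(1.236609) − 1) = 40.238763
T_max/T_min = cosh(S/(2a)) = 1.867142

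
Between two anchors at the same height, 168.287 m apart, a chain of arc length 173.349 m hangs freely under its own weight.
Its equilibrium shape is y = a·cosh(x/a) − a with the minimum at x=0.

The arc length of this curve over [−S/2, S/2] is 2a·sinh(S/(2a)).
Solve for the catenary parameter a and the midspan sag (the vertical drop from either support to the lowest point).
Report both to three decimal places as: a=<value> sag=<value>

a=198.953 sag=18.060

seed: a₀ = √(S³/(24(L−S))) = √(168.287³/(24·5.062)) = 198.065649
iter 1: u=0.424826  f(a)=+4.588e-02  f'(a)=-5.204e-02  a ← 198.065649 − (+4.588e-02/-5.204e-02) = 198.947146
iter 2: u=0.422944  f(a)=+3.081e-04  f'(a)=-5.135e-02  a ← 198.947146 − (+3.081e-04/-5.135e-02) = 198.953146
iter 3: u=0.422931  f(a)=+1.410e-08  f'(a)=-5.134e-02  a ← 198.953146 − (+1.410e-08/-5.134e-02) = 198.953146
iter 4: u=0.422931  f(a)=+2.842e-14  f'(a)=-5.134e-02  a ← 198.953146 − (+2.842e-14/-5.134e-02) = 198.953146
converged: |Δa| < 1e-12 after 4 iterations
sag = a·(cosh(S/(2a)) − 1) = 198.953146·(cosh(0.422931) − 1) = 18.060271
T_max/T_min = cosh(S/(2a)) = 1.090777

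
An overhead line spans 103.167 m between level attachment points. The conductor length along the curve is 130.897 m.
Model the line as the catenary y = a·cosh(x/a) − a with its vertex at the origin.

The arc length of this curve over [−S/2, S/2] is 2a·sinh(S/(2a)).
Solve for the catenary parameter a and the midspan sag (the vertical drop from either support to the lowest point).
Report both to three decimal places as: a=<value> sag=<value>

seed: a₀ = √(S³/(24(L−S))) = √(103.167³/(24·27.730)) = 40.619133
iter 1: u=1.269931  f(a)=+2.324e+00  f'(a)=-1.599e+00  a ← 40.619133 − (+2.324e+00/-1.599e+00) = 42.072786
iter 2: u=1.226054  f(a)=+1.306e-01  f'(a)=-1.424e+00  a ← 42.072786 − (+1.306e-01/-1.424e+00) = 42.164509
iter 3: u=1.223387  f(a)=+4.666e-04  f'(a)=-1.413e+00  a ← 42.164509 − (+4.666e-04/-1.413e+00) = 42.164839
iter 4: u=1.223377  f(a)=+6.003e-09  f'(a)=-1.413e+00  a ← 42.164839 − (+6.003e-09/-1.413e+00) = 42.164839
iter 5: u=1.223377  f(a)=+0.000e+00  f'(a)=-1.413e+00  a ← 42.164839 − (+0.000e+00/-1.413e+00) = 42.164839
converged: |Δa| < 1e-12 after 5 iterations
sag = a·(cosh(S/(2a)) − 1) = 42.164839·(cosh(1.223377) − 1) = 35.690025
T_max/T_min = cosh(S/(2a)) = 1.846440

a=42.165 sag=35.690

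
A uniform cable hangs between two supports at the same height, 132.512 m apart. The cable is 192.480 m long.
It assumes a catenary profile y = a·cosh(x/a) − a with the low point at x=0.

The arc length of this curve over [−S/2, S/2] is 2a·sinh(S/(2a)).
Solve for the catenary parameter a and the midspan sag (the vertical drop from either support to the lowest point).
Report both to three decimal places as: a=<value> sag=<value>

a=42.696 sag=62.590

seed: a₀ = √(S³/(24(L−S))) = √(132.512³/(24·59.968)) = 40.208457
iter 1: u=1.647813  f(a)=+8.688e+00  f'(a)=-3.875e+00  a ← 40.208457 − (+8.688e+00/-3.875e+00) = 42.450343
iter 2: u=1.560788  f(a)=+7.796e-01  f'(a)=-3.208e+00  a ← 42.450343 − (+7.796e-01/-3.208e+00) = 42.693321
iter 3: u=1.551906  f(a)=+7.643e-03  f'(a)=-3.146e+00  a ← 42.693321 − (+7.643e-03/-3.146e+00) = 42.695751
iter 4: u=1.551817  f(a)=+7.507e-07  f'(a)=-3.145e+00  a ← 42.695751 − (+7.507e-07/-3.145e+00) = 42.695751
iter 5: u=1.551817  f(a)=+2.842e-14  f'(a)=-3.145e+00  a ← 42.695751 − (+2.842e-14/-3.145e+00) = 42.695751
converged: |Δa| < 1e-12 after 5 iterations
sag = a·(cosh(S/(2a)) − 1) = 42.695751·(cosh(1.551817) − 1) = 62.589883
T_max/T_min = cosh(S/(2a)) = 2.465951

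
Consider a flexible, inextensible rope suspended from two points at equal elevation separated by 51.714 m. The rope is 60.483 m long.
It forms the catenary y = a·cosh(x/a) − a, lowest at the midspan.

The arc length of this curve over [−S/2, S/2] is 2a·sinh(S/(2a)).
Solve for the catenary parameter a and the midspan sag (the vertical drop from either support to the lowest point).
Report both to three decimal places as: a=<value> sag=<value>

a=26.263 sag=13.791

seed: a₀ = √(S³/(24(L−S))) = √(51.714³/(24·8.769)) = 25.634895
iter 1: u=1.008664  f(a)=+4.570e-01  f'(a)=-7.563e-01  a ← 25.634895 − (+4.570e-01/-7.563e-01) = 26.239183
iter 2: u=0.985435  f(a)=+1.666e-02  f'(a)=-7.021e-01  a ← 26.239183 − (+1.666e-02/-7.021e-01) = 26.262912
iter 3: u=0.984544  f(a)=+2.399e-05  f'(a)=-7.001e-01  a ← 26.262912 − (+2.399e-05/-7.001e-01) = 26.262947
iter 4: u=0.984543  f(a)=+4.992e-11  f'(a)=-7.001e-01  a ← 26.262947 − (+4.992e-11/-7.001e-01) = 26.262947
iter 5: u=0.984543  f(a)=-7.105e-15  f'(a)=-7.001e-01  a ← 26.262947 − (-7.105e-15/-7.001e-01) = 26.262947
converged: |Δa| < 1e-12 after 5 iterations
sag = a·(cosh(S/(2a)) − 1) = 26.262947·(cosh(0.984543) − 1) = 13.790651
T_max/T_min = cosh(S/(2a)) = 1.525099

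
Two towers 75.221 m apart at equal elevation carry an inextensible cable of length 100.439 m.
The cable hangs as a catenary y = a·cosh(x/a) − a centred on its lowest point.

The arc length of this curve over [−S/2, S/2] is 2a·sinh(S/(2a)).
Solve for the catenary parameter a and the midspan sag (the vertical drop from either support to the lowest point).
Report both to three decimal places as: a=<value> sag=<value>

a=27.761 sag=29.621

seed: a₀ = √(S³/(24(L−S))) = √(75.221³/(24·25.218)) = 26.518424
iter 1: u=1.418278  f(a)=+2.661e+00  f'(a)=-2.313e+00  a ← 26.518424 − (+2.661e+00/-2.313e+00) = 27.668970
iter 2: u=1.359303  f(a)=+1.830e-01  f'(a)=-2.005e+00  a ← 27.668970 − (+1.830e-01/-2.005e+00) = 27.760243
iter 3: u=1.354833  f(a)=+1.007e-03  f'(a)=-1.983e+00  a ← 27.760243 − (+1.007e-03/-1.983e+00) = 27.760751
iter 4: u=1.354808  f(a)=+3.082e-08  f'(a)=-1.983e+00  a ← 27.760751 − (+3.082e-08/-1.983e+00) = 27.760751
iter 5: u=1.354808  f(a)=+0.000e+00  f'(a)=-1.983e+00  a ← 27.760751 − (+0.000e+00/-1.983e+00) = 27.760751
converged: |Δa| < 1e-12 after 5 iterations
sag = a·(cosh(S/(2a)) − 1) = 27.760751·(cosh(1.354808) − 1) = 29.620931
T_max/T_min = cosh(S/(2a)) = 2.067008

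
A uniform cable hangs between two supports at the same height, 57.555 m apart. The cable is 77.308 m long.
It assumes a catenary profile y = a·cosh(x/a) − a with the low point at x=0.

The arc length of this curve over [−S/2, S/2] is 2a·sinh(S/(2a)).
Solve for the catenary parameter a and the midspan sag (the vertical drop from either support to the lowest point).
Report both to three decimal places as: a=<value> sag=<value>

seed: a₀ = √(S³/(24(L−S))) = √(57.555³/(24·19.753)) = 20.054066
iter 1: u=1.434996  f(a)=+2.136e+00  f'(a)=-2.407e+00  a ← 20.054066 − (+2.136e+00/-2.407e+00) = 20.941780
iter 2: u=1.374167  f(a)=+1.500e-01  f'(a)=-2.079e+00  a ← 20.941780 − (+1.500e-01/-2.079e+00) = 21.013937
iter 3: u=1.369448  f(a)=+8.637e-04  f'(a)=-2.056e+00  a ← 21.013937 − (+8.637e-04/-2.056e+00) = 21.014358
iter 4: u=1.369421  f(a)=+2.899e-08  f'(a)=-2.055e+00  a ← 21.014358 − (+2.899e-08/-2.055e+00) = 21.014358
iter 5: u=1.369421  f(a)=-1.421e-14  f'(a)=-2.055e+00  a ← 21.014358 − (-1.421e-14/-2.055e+00) = 21.014358
converged: |Δa| < 1e-12 after 5 iterations
sag = a·(cosh(S/(2a)) − 1) = 21.014358·(cosh(1.369421) − 1) = 22.982630
T_max/T_min = cosh(S/(2a)) = 2.093663

a=21.014 sag=22.983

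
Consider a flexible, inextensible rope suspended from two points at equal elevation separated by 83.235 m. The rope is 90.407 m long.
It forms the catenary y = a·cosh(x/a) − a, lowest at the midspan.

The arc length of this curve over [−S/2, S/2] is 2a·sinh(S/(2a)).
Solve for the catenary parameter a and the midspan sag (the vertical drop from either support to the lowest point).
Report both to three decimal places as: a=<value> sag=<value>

a=58.614 sag=15.406

seed: a₀ = √(S³/(24(L−S))) = √(83.235³/(24·7.172)) = 57.880625
iter 1: u=0.719023  f(a)=+1.877e-01  f'(a)=-2.609e-01  a ← 57.880625 − (+1.877e-01/-2.609e-01) = 58.600109
iter 2: u=0.710195  f(a)=+3.557e-03  f'(a)=-2.511e-01  a ← 58.600109 − (+3.557e-03/-2.511e-01) = 58.614276
iter 3: u=0.710023  f(a)=+1.332e-06  f'(a)=-2.509e-01  a ← 58.614276 − (+1.332e-06/-2.509e-01) = 58.614282
iter 4: u=0.710023  f(a)=+1.847e-13  f'(a)=-2.509e-01  a ← 58.614282 − (+1.847e-13/-2.509e-01) = 58.614282
converged: |Δa| < 1e-12 after 4 iterations
sag = a·(cosh(S/(2a)) − 1) = 58.614282·(cosh(0.710023) − 1) = 15.405921
T_max/T_min = cosh(S/(2a)) = 1.262836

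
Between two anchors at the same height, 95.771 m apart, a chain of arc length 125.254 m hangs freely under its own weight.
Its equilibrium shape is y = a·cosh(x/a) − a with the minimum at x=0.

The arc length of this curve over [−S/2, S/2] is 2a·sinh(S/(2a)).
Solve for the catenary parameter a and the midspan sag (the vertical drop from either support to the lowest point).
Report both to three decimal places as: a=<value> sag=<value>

a=36.758 sag=35.860

seed: a₀ = √(S³/(24(L−S))) = √(95.771³/(24·29.483)) = 35.233807
iter 1: u=1.359078  f(a)=+2.846e+00  f'(a)=-2.004e+00  a ← 35.233807 − (+2.846e+00/-2.004e+00) = 36.653999
iter 2: u=1.306420  f(a)=+1.811e-01  f'(a)=-1.756e+00  a ← 36.653999 − (+1.811e-01/-1.756e+00) = 36.757126
iter 3: u=1.302754  f(a)=+8.438e-04  f'(a)=-1.740e+00  a ← 36.757126 − (+8.438e-04/-1.740e+00) = 36.757611
iter 4: u=1.302737  f(a)=+1.850e-08  f'(a)=-1.740e+00  a ← 36.757611 − (+1.850e-08/-1.740e+00) = 36.757611
iter 5: u=1.302737  f(a)=+0.000e+00  f'(a)=-1.740e+00  a ← 36.757611 − (+0.000e+00/-1.740e+00) = 36.757611
converged: |Δa| < 1e-12 after 5 iterations
sag = a·(cosh(S/(2a)) − 1) = 36.757611·(cosh(1.302737) − 1) = 35.859626
T_max/T_min = cosh(S/(2a)) = 1.975570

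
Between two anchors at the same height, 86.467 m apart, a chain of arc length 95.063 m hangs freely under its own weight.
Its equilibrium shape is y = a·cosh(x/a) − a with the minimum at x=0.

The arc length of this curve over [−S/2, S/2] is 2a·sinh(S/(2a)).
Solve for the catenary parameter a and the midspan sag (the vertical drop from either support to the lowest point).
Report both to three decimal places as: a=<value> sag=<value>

seed: a₀ = √(S³/(24(L−S))) = √(86.467³/(24·8.596)) = 55.978565
iter 1: u=0.772322  f(a)=+2.600e-01  f'(a)=-3.258e-01  a ← 55.978565 − (+2.600e-01/-3.258e-01) = 56.776645
iter 2: u=0.761466  f(a)=+5.666e-03  f'(a)=-3.118e-01  a ← 56.776645 − (+5.666e-03/-3.118e-01) = 56.794817
iter 3: u=0.761223  f(a)=+2.822e-06  f'(a)=-3.115e-01  a ← 56.794817 − (+2.822e-06/-3.115e-01) = 56.794826
iter 4: u=0.761223  f(a)=+7.248e-13  f'(a)=-3.115e-01  a ← 56.794826 − (+7.248e-13/-3.115e-01) = 56.794826
converged: |Δa| < 1e-12 after 4 iterations
sag = a·(cosh(S/(2a)) − 1) = 56.794826·(cosh(0.761223) − 1) = 17.265256
T_max/T_min = cosh(S/(2a)) = 1.303993

a=56.795 sag=17.265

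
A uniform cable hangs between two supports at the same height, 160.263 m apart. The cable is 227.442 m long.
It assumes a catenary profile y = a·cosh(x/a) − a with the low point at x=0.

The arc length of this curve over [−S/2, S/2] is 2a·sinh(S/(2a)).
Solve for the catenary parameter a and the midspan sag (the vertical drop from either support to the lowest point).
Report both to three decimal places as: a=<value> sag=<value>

a=53.440 sag=72.211

seed: a₀ = √(S³/(24(L−S))) = √(160.263³/(24·67.179)) = 50.527465
iter 1: u=1.585900  f(a)=+8.972e+00  f'(a)=-3.391e+00  a ← 50.527465 − (+8.972e+00/-3.391e+00) = 53.173410
iter 2: u=1.506984  f(a)=+7.529e-01  f'(a)=-2.844e+00  a ← 53.173410 − (+7.529e-01/-2.844e+00) = 53.438196
iter 3: u=1.499517  f(a)=+6.376e-03  f'(a)=-2.796e+00  a ← 53.438196 − (+6.376e-03/-2.796e+00) = 53.440477
iter 4: u=1.499453  f(a)=+4.658e-07  f'(a)=-2.795e+00  a ← 53.440477 − (+4.658e-07/-2.795e+00) = 53.440477
iter 5: u=1.499453  f(a)=+0.000e+00  f'(a)=-2.795e+00  a ← 53.440477 − (+0.000e+00/-2.795e+00) = 53.440477
converged: |Δa| < 1e-12 after 5 iterations
sag = a·(cosh(S/(2a)) − 1) = 53.440477·(cosh(1.499453) − 1) = 72.211226
T_max/T_min = cosh(S/(2a)) = 2.351246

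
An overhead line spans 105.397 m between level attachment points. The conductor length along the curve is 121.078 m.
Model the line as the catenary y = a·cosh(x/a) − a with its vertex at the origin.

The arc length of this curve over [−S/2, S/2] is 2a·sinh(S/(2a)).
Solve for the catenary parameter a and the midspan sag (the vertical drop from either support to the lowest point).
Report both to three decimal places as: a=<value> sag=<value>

a=56.981 sag=26.156

seed: a₀ = √(S³/(24(L−S))) = √(105.397³/(24·15.681)) = 55.776322
iter 1: u=0.944818  f(a)=+7.150e-01  f'(a)=-6.141e-01  a ← 55.776322 − (+7.150e-01/-6.141e-01) = 56.940573
iter 2: u=0.925500  f(a)=+2.300e-02  f'(a)=-5.752e-01  a ← 56.940573 − (+2.300e-02/-5.752e-01) = 56.980560
iter 3: u=0.924851  f(a)=+2.555e-05  f'(a)=-5.739e-01  a ← 56.980560 − (+2.555e-05/-5.739e-01) = 56.980605
iter 4: u=0.924850  f(a)=+3.163e-11  f'(a)=-5.739e-01  a ← 56.980605 − (+3.163e-11/-5.739e-01) = 56.980605
converged: |Δa| < 1e-12 after 4 iterations
sag = a·(cosh(S/(2a)) − 1) = 56.980605·(cosh(0.924850) − 1) = 26.156390
T_max/T_min = cosh(S/(2a)) = 1.459040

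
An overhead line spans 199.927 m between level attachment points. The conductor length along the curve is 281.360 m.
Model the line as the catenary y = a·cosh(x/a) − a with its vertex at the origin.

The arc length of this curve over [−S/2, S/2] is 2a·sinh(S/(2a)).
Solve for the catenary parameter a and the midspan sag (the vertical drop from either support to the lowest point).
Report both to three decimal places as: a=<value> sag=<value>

a=67.534 sag=88.516

seed: a₀ = √(S³/(24(L−S))) = √(199.927³/(24·81.433)) = 63.944226
iter 1: u=1.563292  f(a)=+1.055e+01  f'(a)=-3.226e+00  a ← 63.944226 − (+1.055e+01/-3.226e+00) = 67.214128
iter 2: u=1.487239  f(a)=+8.632e-01  f'(a)=-2.718e+00  a ← 67.214128 − (+8.632e-01/-2.718e+00) = 67.531718
iter 3: u=1.480245  f(a)=+6.918e-03  f'(a)=-2.675e+00  a ← 67.531718 − (+6.918e-03/-2.675e+00) = 67.534304
iter 4: u=1.480188  f(a)=+4.521e-07  f'(a)=-2.674e+00  a ← 67.534304 − (+4.521e-07/-2.674e+00) = 67.534305
iter 5: u=1.480188  f(a)=+1.137e-13  f'(a)=-2.674e+00  a ← 67.534305 − (+1.137e-13/-2.674e+00) = 67.534305
converged: |Δa| < 1e-12 after 5 iterations
sag = a·(cosh(S/(2a)) − 1) = 67.534305·(cosh(1.480188) − 1) = 88.516151
T_max/T_min = cosh(S/(2a)) = 2.310684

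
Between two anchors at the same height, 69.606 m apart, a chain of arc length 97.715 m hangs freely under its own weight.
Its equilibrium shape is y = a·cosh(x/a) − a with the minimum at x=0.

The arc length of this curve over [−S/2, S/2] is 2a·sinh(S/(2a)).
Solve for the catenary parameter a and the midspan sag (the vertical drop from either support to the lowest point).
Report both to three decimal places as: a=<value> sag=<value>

a=23.604 sag=30.657

seed: a₀ = √(S³/(24(L−S))) = √(69.606³/(24·28.109)) = 22.358450
iter 1: u=1.556593  f(a)=+3.609e+00  f'(a)=-3.179e+00  a ← 22.358450 − (+3.609e+00/-3.179e+00) = 23.493663
iter 2: u=1.481378  f(a)=+2.930e-01  f'(a)=-2.682e+00  a ← 23.493663 − (+2.930e-01/-2.682e+00) = 23.602940
iter 3: u=1.474520  f(a)=+2.310e-03  f'(a)=-2.640e+00  a ← 23.602940 − (+2.310e-03/-2.640e+00) = 23.603815
iter 4: u=1.474465  f(a)=+1.460e-07  f'(a)=-2.639e+00  a ← 23.603815 − (+1.460e-07/-2.639e+00) = 23.603815
iter 5: u=1.474465  f(a)=+0.000e+00  f'(a)=-2.639e+00  a ← 23.603815 − (+0.000e+00/-2.639e+00) = 23.603815
converged: |Δa| < 1e-12 after 5 iterations
sag = a·(cosh(S/(2a)) − 1) = 23.603815·(cosh(1.474465) − 1) = 30.656625
T_max/T_min = cosh(S/(2a)) = 2.298800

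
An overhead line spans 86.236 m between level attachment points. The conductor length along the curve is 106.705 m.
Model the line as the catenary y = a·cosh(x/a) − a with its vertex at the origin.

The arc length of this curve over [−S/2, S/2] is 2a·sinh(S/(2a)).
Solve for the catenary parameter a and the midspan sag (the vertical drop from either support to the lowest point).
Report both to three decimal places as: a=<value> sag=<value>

seed: a₀ = √(S³/(24(L−S))) = √(86.236³/(24·20.469)) = 36.130916
iter 1: u=1.193382  f(a)=+1.508e+00  f'(a)=-1.303e+00  a ← 36.130916 − (+1.508e+00/-1.303e+00) = 37.288368
iter 2: u=1.156339  f(a)=+7.549e-02  f'(a)=-1.175e+00  a ← 37.288368 − (+7.549e-02/-1.175e+00) = 37.352600
iter 3: u=1.154351  f(a)=+2.113e-04  f'(a)=-1.169e+00  a ← 37.352600 − (+2.113e-04/-1.169e+00) = 37.352780
iter 4: u=1.154345  f(a)=+1.665e-09  f'(a)=-1.169e+00  a ← 37.352780 − (+1.665e-09/-1.169e+00) = 37.352780
iter 5: u=1.154345  f(a)=+1.421e-14  f'(a)=-1.169e+00  a ← 37.352780 − (+1.421e-14/-1.169e+00) = 37.352780
converged: |Δa| < 1e-12 after 5 iterations
sag = a·(cosh(S/(2a)) − 1) = 37.352780·(cosh(1.154345) − 1) = 27.775704
T_max/T_min = cosh(S/(2a)) = 1.743605

a=37.353 sag=27.776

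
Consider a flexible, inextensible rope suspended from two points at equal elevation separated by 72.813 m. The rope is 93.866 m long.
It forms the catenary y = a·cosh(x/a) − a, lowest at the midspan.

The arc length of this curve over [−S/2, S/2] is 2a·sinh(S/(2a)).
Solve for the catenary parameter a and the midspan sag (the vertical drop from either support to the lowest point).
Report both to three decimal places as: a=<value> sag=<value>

a=28.768 sag=26.280

seed: a₀ = √(S³/(24(L−S))) = √(72.813³/(24·21.053)) = 27.640810
iter 1: u=1.317129  f(a)=+1.903e+00  f'(a)=-1.805e+00  a ← 27.640810 − (+1.903e+00/-1.805e+00) = 28.695637
iter 2: u=1.268712  f(a)=+1.144e-01  f'(a)=-1.594e+00  a ← 28.695637 − (+1.144e-01/-1.594e+00) = 28.767416
iter 3: u=1.265546  f(a)=+4.715e-04  f'(a)=-1.580e+00  a ← 28.767416 − (+4.715e-04/-1.580e+00) = 28.767714
iter 4: u=1.265533  f(a)=+8.084e-09  f'(a)=-1.580e+00  a ← 28.767714 − (+8.084e-09/-1.580e+00) = 28.767714
iter 5: u=1.265533  f(a)=+2.842e-14  f'(a)=-1.580e+00  a ← 28.767714 − (+2.842e-14/-1.580e+00) = 28.767714
converged: |Δa| < 1e-12 after 5 iterations
sag = a·(cosh(S/(2a)) − 1) = 28.767714·(cosh(1.265533) − 1) = 26.280336
T_max/T_min = cosh(S/(2a)) = 1.913536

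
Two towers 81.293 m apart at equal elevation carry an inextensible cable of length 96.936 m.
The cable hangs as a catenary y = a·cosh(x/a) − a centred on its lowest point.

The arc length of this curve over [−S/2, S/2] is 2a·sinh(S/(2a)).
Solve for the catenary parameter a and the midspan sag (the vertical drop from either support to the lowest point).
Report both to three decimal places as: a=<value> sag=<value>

seed: a₀ = √(S³/(24(L−S))) = √(81.293³/(24·15.643)) = 37.828061
iter 1: u=1.074507  f(a)=+9.283e-01  f'(a)=-9.266e-01  a ← 37.828061 − (+9.283e-01/-9.266e-01) = 38.829895
iter 2: u=1.046784  f(a)=+3.815e-02  f'(a)=-8.518e-01  a ← 38.829895 − (+3.815e-02/-8.518e-01) = 38.874687
iter 3: u=1.045578  f(a)=+7.058e-05  f'(a)=-8.487e-01  a ← 38.874687 − (+7.058e-05/-8.487e-01) = 38.874770
iter 4: u=1.045575  f(a)=+2.425e-10  f'(a)=-8.487e-01  a ← 38.874770 − (+2.425e-10/-8.487e-01) = 38.874770
iter 5: u=1.045575  f(a)=+1.421e-14  f'(a)=-8.487e-01  a ← 38.874770 − (+1.421e-14/-8.487e-01) = 38.874770
converged: |Δa| < 1e-12 after 5 iterations
sag = a·(cosh(S/(2a)) − 1) = 38.874770·(cosh(1.045575) − 1) = 23.257305
T_max/T_min = cosh(S/(2a)) = 1.598262

a=38.875 sag=23.257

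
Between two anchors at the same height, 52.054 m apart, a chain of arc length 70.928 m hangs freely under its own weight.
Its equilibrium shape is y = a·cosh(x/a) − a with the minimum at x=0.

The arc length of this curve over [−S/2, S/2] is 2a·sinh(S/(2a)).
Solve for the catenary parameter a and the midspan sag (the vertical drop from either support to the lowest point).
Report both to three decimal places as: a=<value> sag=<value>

a=18.535 sag=21.480

seed: a₀ = √(S³/(24(L−S))) = √(52.054³/(24·18.874)) = 17.645890
iter 1: u=1.474961  f(a)=+2.163e+00  f'(a)=-2.642e+00  a ← 17.645890 − (+2.163e+00/-2.642e+00) = 18.464383
iter 2: u=1.409579  f(a)=+1.596e-01  f'(a)=-2.265e+00  a ← 18.464383 − (+1.596e-01/-2.265e+00) = 18.534822
iter 3: u=1.404222  f(a)=+1.022e-03  f'(a)=-2.237e+00  a ← 18.534822 − (+1.022e-03/-2.237e+00) = 18.535279
iter 4: u=1.404187  f(a)=+4.249e-08  f'(a)=-2.236e+00  a ← 18.535279 − (+4.249e-08/-2.236e+00) = 18.535279
iter 5: u=1.404187  f(a)=+0.000e+00  f'(a)=-2.236e+00  a ← 18.535279 − (+0.000e+00/-2.236e+00) = 18.535279
converged: |Δa| < 1e-12 after 5 iterations
sag = a·(cosh(S/(2a)) − 1) = 18.535279·(cosh(1.404187) − 1) = 21.480366
T_max/T_min = cosh(S/(2a)) = 2.158891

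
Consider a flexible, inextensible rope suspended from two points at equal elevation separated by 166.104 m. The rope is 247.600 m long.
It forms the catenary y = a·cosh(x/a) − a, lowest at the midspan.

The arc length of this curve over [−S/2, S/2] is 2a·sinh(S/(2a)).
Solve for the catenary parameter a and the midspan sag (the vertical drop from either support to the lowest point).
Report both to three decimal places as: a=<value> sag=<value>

seed: a₀ = √(S³/(24(L−S))) = √(166.104³/(24·81.496)) = 48.405685
iter 1: u=1.715749  f(a)=+1.287e+01  f'(a)=-4.469e+00  a ← 48.405685 − (+1.287e+01/-4.469e+00) = 51.286147
iter 2: u=1.619385  f(a)=+1.238e+00  f'(a)=-3.647e+00  a ← 51.286147 − (+1.238e+00/-3.647e+00) = 51.625755
iter 3: u=1.608732  f(a)=+1.416e-02  f'(a)=-3.564e+00  a ← 51.625755 − (+1.416e-02/-3.564e+00) = 51.629728
iter 4: u=1.608608  f(a)=+1.897e-06  f'(a)=-3.563e+00  a ← 51.629728 − (+1.897e-06/-3.563e+00) = 51.629729
iter 5: u=1.608608  f(a)=+0.000e+00  f'(a)=-3.563e+00  a ← 51.629729 − (+0.000e+00/-3.563e+00) = 51.629729
converged: |Δa| < 1e-12 after 5 iterations
sag = a·(cosh(S/(2a)) − 1) = 51.629729·(cosh(1.608608) − 1) = 82.504789
T_max/T_min = cosh(S/(2a)) = 2.598009

a=51.630 sag=82.505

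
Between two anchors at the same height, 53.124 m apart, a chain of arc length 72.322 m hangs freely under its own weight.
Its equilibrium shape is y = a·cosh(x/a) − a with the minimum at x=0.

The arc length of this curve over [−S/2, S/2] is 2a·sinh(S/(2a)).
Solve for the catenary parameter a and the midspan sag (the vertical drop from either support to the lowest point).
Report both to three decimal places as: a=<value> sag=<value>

seed: a₀ = √(S³/(24(L−S))) = √(53.124³/(24·19.198)) = 18.038588
iter 1: u=1.472510  f(a)=+2.192e+00  f'(a)=-2.627e+00  a ← 18.038588 − (+2.192e+00/-2.627e+00) = 18.872942
iter 2: u=1.407412  f(a)=+1.613e-01  f'(a)=-2.254e+00  a ← 18.872942 − (+1.613e-01/-2.254e+00) = 18.944497
iter 3: u=1.402096  f(a)=+1.026e-03  f'(a)=-2.225e+00  a ← 18.944497 − (+1.026e-03/-2.225e+00) = 18.944958
iter 4: u=1.402062  f(a)=+4.211e-08  f'(a)=-2.225e+00  a ← 18.944958 − (+4.211e-08/-2.225e+00) = 18.944958
iter 5: u=1.402062  f(a)=+0.000e+00  f'(a)=-2.225e+00  a ← 18.944958 − (+0.000e+00/-2.225e+00) = 18.944958
converged: |Δa| < 1e-12 after 5 iterations
sag = a·(cosh(S/(2a)) − 1) = 18.944958·(cosh(1.402062) − 1) = 21.878189
T_max/T_min = cosh(S/(2a)) = 2.154829

a=18.945 sag=21.878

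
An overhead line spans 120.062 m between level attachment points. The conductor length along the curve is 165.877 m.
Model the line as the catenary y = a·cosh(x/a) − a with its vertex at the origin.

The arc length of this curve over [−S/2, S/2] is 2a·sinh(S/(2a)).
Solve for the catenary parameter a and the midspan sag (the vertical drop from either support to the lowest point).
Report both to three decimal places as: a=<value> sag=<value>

a=41.770 sag=51.093

seed: a₀ = √(S³/(24(L−S))) = √(120.062³/(24·45.815)) = 39.673352
iter 1: u=1.513132  f(a)=+5.540e+00  f'(a)=-2.884e+00  a ← 39.673352 − (+5.540e+00/-2.884e+00) = 41.594614
iter 2: u=1.443240  f(a)=+4.279e-01  f'(a)=-2.454e+00  a ← 41.594614 − (+4.279e-01/-2.454e+00) = 41.768975
iter 3: u=1.437215  f(a)=+3.024e-03  f'(a)=-2.419e+00  a ← 41.768975 − (+3.024e-03/-2.419e+00) = 41.770225
iter 4: u=1.437172  f(a)=+1.534e-07  f'(a)=-2.419e+00  a ← 41.770225 − (+1.534e-07/-2.419e+00) = 41.770225
iter 5: u=1.437172  f(a)=+0.000e+00  f'(a)=-2.419e+00  a ← 41.770225 − (+0.000e+00/-2.419e+00) = 41.770225
converged: |Δa| < 1e-12 after 5 iterations
sag = a·(cosh(S/(2a)) − 1) = 41.770225·(cosh(1.437172) − 1) = 51.092827
T_max/T_min = cosh(S/(2a)) = 2.223188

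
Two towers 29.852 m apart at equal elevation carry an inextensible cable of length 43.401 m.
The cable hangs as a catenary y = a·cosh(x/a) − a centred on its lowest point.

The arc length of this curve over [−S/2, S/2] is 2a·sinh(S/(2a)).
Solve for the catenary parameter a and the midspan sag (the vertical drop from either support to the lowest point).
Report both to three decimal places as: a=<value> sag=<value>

a=9.606 sag=14.126

seed: a₀ = √(S³/(24(L−S))) = √(29.852³/(24·13.549)) = 9.044840
iter 1: u=1.650223  f(a)=+1.969e+00  f'(a)=-3.895e+00  a ← 9.044840 − (+1.969e+00/-3.895e+00) = 9.550349
iter 2: u=1.562875  f(a)=+1.771e-01  f'(a)=-3.223e+00  a ← 9.550349 − (+1.771e-01/-3.223e+00) = 9.605303
iter 3: u=1.553933  f(a)=+1.746e-03  f'(a)=-3.160e+00  a ← 9.605303 − (+1.746e-03/-3.160e+00) = 9.605856
iter 4: u=1.553844  f(a)=+1.735e-07  f'(a)=-3.159e+00  a ← 9.605856 − (+1.735e-07/-3.159e+00) = 9.605856
iter 5: u=1.553844  f(a)=+7.105e-15  f'(a)=-3.159e+00  a ← 9.605856 − (+7.105e-15/-3.159e+00) = 9.605856
converged: |Δa| < 1e-12 after 5 iterations
sag = a·(cosh(S/(2a)) − 1) = 9.605856·(cosh(1.553844) − 1) = 14.125646
T_max/T_min = cosh(S/(2a)) = 2.470524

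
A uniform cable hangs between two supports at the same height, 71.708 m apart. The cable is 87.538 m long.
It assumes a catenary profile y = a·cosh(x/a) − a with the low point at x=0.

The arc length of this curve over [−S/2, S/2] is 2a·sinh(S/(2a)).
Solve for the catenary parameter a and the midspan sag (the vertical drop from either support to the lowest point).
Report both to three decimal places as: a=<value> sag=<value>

a=32.137 sag=22.163

seed: a₀ = √(S³/(24(L−S))) = √(71.708³/(24·15.830)) = 31.153392
iter 1: u=1.150886  f(a)=+1.082e+00  f'(a)=-1.157e+00  a ← 31.153392 − (+1.082e+00/-1.157e+00) = 32.088292
iter 2: u=1.117355  f(a)=+5.062e-02  f'(a)=-1.051e+00  a ← 32.088292 − (+5.062e-02/-1.051e+00) = 32.136436
iter 3: u=1.115681  f(a)=+1.228e-04  f'(a)=-1.046e+00  a ← 32.136436 − (+1.228e-04/-1.046e+00) = 32.136554
iter 4: u=1.115677  f(a)=+7.268e-10  f'(a)=-1.046e+00  a ← 32.136554 − (+7.268e-10/-1.046e+00) = 32.136554
iter 5: u=1.115677  f(a)=+0.000e+00  f'(a)=-1.046e+00  a ← 32.136554 − (+0.000e+00/-1.046e+00) = 32.136554
converged: |Δa| < 1e-12 after 5 iterations
sag = a·(cosh(S/(2a)) − 1) = 32.136554·(cosh(1.115677) − 1) = 22.163386
T_max/T_min = cosh(S/(2a)) = 1.689663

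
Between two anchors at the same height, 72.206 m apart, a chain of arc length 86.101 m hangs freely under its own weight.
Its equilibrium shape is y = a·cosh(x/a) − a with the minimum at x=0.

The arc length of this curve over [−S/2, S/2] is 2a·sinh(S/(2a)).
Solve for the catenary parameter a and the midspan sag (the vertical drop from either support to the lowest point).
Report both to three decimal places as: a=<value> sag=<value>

seed: a₀ = √(S³/(24(L−S))) = √(72.206³/(24·13.895)) = 33.598898
iter 1: u=1.074529  f(a)=+8.246e-01  f'(a)=-9.266e-01  a ← 33.598898 − (+8.246e-01/-9.266e-01) = 34.488762
iter 2: u=1.046805  f(a)=+3.389e-02  f'(a)=-8.519e-01  a ← 34.488762 − (+3.389e-02/-8.519e-01) = 34.528549
iter 3: u=1.045599  f(a)=+6.270e-05  f'(a)=-8.487e-01  a ← 34.528549 − (+6.270e-05/-8.487e-01) = 34.528623
iter 4: u=1.045596  f(a)=+2.155e-10  f'(a)=-8.487e-01  a ← 34.528623 − (+2.155e-10/-8.487e-01) = 34.528623
iter 5: u=1.045596  f(a)=+0.000e+00  f'(a)=-8.487e-01  a ← 34.528623 − (+0.000e+00/-8.487e-01) = 34.528623
converged: |Δa| < 1e-12 after 5 iterations
sag = a·(cosh(S/(2a)) − 1) = 34.528623·(cosh(1.045596) − 1) = 20.658072
T_max/T_min = cosh(S/(2a)) = 1.598288

a=34.529 sag=20.658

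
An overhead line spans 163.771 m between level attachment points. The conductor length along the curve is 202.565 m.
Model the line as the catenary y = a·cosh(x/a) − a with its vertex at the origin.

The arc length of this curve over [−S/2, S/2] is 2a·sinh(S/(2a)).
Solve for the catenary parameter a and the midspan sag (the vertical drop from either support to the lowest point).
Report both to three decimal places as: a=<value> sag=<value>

seed: a₀ = √(S³/(24(L−S))) = √(163.771³/(24·38.794)) = 68.685901
iter 1: u=1.192173  f(a)=+2.852e+00  f'(a)=-1.299e+00  a ← 68.685901 − (+2.852e+00/-1.299e+00) = 70.882252
iter 2: u=1.155233  f(a)=+1.425e-01  f'(a)=-1.172e+00  a ← 70.882252 − (+1.425e-01/-1.172e+00) = 71.003881
iter 3: u=1.153254  f(a)=+3.973e-04  f'(a)=-1.165e+00  a ← 71.003881 − (+3.973e-04/-1.165e+00) = 71.004222
iter 4: u=1.153248  f(a)=+3.106e-09  f'(a)=-1.165e+00  a ← 71.004222 − (+3.106e-09/-1.165e+00) = 71.004222
iter 5: u=1.153248  f(a)=-2.842e-14  f'(a)=-1.165e+00  a ← 71.004222 − (-2.842e-14/-1.165e+00) = 71.004222
converged: |Δa| < 1e-12 after 5 iterations
sag = a·(cosh(S/(2a)) − 1) = 71.004222·(cosh(1.153248) − 1) = 52.687913
T_max/T_min = cosh(S/(2a)) = 1.742039

a=71.004 sag=52.688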